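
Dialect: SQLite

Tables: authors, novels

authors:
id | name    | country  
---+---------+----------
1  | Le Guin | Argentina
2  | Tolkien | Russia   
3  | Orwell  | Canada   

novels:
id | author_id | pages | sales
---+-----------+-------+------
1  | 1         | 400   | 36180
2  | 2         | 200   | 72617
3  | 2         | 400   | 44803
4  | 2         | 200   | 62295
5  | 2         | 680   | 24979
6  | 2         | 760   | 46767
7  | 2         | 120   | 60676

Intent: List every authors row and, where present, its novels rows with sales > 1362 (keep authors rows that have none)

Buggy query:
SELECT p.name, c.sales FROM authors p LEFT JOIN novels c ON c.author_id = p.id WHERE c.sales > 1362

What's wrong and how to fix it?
Bug: Filtering c.sales in WHERE discards the NULL rows produced by LEFT JOIN, turning it into an inner join

Fix: Put 'c.sales > 1362' in the JOIN's ON clause instead of WHERE

Corrected query:
SELECT p.name, c.sales FROM authors p LEFT JOIN novels c ON c.author_id = p.id AND c.sales > 1362

Result:
name    | sales
--------+------
Le Guin | 36180
Tolkien | 24979
Tolkien | 44803
Tolkien | 46767
Tolkien | 60676
Tolkien | 62295
Tolkien | 72617
Orwell  | NULL 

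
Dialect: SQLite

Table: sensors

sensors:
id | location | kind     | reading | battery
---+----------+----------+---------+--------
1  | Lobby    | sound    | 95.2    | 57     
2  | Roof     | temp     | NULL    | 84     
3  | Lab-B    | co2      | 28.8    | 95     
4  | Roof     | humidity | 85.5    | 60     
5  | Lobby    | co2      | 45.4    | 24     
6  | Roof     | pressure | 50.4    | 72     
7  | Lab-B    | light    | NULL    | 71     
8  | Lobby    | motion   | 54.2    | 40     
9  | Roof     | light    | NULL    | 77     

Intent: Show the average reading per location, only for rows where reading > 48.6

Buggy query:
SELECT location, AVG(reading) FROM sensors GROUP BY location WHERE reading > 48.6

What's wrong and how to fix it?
Bug: Row-level WHERE must come before GROUP BY in the clause order

Fix: Place WHERE between FROM and GROUP BY

Corrected query:
SELECT location, AVG(reading) FROM sensors WHERE reading > 48.6 GROUP BY location

Result:
location | AVG(reading)
---------+-------------
Lobby    | 74.7        
Roof     | 67.95       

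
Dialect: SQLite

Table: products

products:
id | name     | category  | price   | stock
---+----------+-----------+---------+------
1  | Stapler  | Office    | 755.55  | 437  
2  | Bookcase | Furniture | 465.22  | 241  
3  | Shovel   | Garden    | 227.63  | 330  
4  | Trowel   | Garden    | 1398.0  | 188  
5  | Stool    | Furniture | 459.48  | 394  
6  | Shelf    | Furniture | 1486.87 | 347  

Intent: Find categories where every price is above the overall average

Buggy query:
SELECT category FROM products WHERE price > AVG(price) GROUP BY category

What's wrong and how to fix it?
Bug: WHERE evaluates per row before aggregation, so AVG() is unavailable

Fix: Use a subquery for AVG and a HAVING MIN(...) filter so the condition holds for every row in the group

Corrected query:
SELECT category FROM products GROUP BY category HAVING MIN(price) > (SELECT AVG(price) FROM products)

Result:
(no rows)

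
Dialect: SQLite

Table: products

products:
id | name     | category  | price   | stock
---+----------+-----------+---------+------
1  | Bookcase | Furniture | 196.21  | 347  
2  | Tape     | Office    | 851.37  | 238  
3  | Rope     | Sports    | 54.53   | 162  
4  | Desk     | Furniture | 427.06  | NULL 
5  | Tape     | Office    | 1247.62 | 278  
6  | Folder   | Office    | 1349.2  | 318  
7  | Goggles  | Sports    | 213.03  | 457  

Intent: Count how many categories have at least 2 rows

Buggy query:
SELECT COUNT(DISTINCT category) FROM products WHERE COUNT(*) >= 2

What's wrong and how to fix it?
Bug: COUNT(*) cannot appear in WHERE; the per-group count doesn't exist yet

Fix: Use a subquery that GROUPs and filters with HAVING, then count its rows

Corrected query:
SELECT COUNT(*) FROM (SELECT category FROM products GROUP BY category HAVING COUNT(*) >= 2)

Result:
COUNT(*)
--------
3       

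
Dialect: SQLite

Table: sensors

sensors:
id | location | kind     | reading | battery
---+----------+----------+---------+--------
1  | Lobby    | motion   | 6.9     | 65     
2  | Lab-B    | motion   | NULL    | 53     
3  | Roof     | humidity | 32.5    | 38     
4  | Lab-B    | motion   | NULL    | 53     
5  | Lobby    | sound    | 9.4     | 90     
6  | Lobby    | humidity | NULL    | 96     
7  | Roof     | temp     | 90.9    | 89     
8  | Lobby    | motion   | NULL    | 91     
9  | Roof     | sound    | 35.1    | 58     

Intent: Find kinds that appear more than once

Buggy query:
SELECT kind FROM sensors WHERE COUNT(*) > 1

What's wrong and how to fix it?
Bug: COUNT(*) is an aggregate and cannot be used in WHERE

Fix: Group first, then use HAVING for the count condition

Corrected query:
SELECT kind FROM sensors GROUP BY kind HAVING COUNT(*) > 1

Result:
kind    
--------
humidity
motion  
sound   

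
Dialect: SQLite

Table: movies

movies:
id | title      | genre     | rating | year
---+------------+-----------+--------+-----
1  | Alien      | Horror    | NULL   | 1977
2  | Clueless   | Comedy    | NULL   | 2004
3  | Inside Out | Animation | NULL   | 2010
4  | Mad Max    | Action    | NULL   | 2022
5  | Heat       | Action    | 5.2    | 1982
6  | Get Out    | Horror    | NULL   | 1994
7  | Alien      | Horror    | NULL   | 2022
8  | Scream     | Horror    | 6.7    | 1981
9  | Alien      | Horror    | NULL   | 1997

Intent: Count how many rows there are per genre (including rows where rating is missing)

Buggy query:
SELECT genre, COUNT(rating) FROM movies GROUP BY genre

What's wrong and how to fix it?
Bug: COUNT(rating) skips NULLs, so groups with missing rating are undercounted

Fix: Use COUNT(*) to count all rows regardless of NULL

Corrected query:
SELECT genre, COUNT(*) FROM movies GROUP BY genre

Result:
genre     | COUNT(*)
----------+---------
Action    | 2       
Animation | 1       
Comedy    | 1       
Horror    | 5       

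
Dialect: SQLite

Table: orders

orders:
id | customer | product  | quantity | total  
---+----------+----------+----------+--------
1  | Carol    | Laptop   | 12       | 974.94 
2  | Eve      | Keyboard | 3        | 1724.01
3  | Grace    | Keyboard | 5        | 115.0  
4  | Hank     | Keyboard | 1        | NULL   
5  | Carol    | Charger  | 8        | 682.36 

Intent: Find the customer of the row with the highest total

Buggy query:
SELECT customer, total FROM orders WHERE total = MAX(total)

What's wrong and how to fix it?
Bug: WHERE is evaluated per row; an aggregate over the whole table isn't defined there

Fix: Wrap MAX in a scalar subquery so WHERE compares against a single value

Corrected query:
SELECT customer, total FROM orders WHERE total = (SELECT MAX(total) FROM orders)

Result:
customer | total  
---------+--------
Eve      | 1724.01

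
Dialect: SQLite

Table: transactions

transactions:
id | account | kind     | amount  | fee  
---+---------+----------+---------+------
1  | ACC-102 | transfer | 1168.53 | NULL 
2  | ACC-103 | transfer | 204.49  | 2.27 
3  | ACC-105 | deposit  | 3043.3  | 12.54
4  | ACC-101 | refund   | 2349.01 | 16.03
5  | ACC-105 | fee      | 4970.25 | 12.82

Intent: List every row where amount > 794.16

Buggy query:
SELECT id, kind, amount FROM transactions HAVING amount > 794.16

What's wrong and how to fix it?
Bug: HAVING filters the output of aggregation, but this query has no GROUP BY and no aggregate functions, so SQLite rejects it (HAVING clause on a non-aggregate query); the condition here is per row

Fix: Use WHERE for row-level filtering

Corrected query:
SELECT id, kind, amount FROM transactions WHERE amount > 794.16

Result:
id | kind     | amount 
---+----------+--------
1  | transfer | 1168.53
3  | deposit  | 3043.3 
4  | refund   | 2349.01
5  | fee      | 4970.25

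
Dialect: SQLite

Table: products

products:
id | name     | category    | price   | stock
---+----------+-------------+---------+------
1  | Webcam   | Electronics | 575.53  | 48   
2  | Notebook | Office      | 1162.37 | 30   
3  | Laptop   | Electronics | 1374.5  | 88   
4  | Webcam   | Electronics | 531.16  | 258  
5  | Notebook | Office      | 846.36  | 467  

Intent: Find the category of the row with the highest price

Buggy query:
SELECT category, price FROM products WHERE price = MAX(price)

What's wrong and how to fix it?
Bug: MAX(price) is an aggregate and cannot be used directly in WHERE

Fix: Use a subquery: WHERE price = (SELECT MAX(price) FROM products)

Corrected query:
SELECT category, price FROM products WHERE price = (SELECT MAX(price) FROM products)

Result:
category    | price 
------------+-------
Electronics | 1374.5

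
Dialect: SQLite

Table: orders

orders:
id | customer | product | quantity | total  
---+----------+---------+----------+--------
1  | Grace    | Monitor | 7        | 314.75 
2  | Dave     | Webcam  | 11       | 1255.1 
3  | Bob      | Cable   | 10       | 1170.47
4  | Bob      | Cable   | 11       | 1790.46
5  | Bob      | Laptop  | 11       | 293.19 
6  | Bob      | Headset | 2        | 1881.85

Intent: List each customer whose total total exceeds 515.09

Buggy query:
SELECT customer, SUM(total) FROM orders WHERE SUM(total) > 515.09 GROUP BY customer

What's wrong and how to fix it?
Bug: Aggregate functions cannot appear in a WHERE clause

Fix: Move the aggregate condition to a HAVING clause

Corrected query:
SELECT customer, SUM(total) FROM orders GROUP BY customer HAVING SUM(total) > 515.09

Result:
customer | SUM(total)
---------+-----------
Bob      | 5135.97   
Dave     | 1255.1    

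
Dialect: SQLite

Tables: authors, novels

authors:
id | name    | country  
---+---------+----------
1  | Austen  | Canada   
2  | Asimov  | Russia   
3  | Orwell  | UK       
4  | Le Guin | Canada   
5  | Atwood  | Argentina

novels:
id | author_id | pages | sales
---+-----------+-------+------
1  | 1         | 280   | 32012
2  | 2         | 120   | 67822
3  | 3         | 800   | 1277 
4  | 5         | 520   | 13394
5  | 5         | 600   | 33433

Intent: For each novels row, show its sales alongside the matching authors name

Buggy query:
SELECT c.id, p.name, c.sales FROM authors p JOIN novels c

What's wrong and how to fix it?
Bug: JOIN with no ON clause produces a cartesian product; every novels row pairs with every authors row

Fix: Specify the join condition linking the foreign key to the parent id

Corrected query:
SELECT c.id, p.name, c.sales FROM authors p JOIN novels c ON c.author_id = p.id

Result:
id | name   | sales
---+--------+------
1  | Austen | 32012
2  | Asimov | 67822
3  | Orwell | 1277 
4  | Atwood | 13394
5  | Atwood | 33433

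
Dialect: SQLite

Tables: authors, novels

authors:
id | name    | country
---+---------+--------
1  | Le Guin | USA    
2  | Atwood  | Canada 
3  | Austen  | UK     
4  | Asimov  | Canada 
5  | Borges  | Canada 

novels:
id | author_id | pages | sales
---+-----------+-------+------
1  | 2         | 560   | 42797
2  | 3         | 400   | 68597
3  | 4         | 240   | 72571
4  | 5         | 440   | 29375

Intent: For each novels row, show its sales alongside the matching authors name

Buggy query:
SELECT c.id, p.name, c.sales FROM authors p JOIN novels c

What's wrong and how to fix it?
Bug: Missing join condition: each novels row is matched to all authors rows instead of just its own

Fix: Add ON c.author_id = p.id to the JOIN

Corrected query:
SELECT c.id, p.name, c.sales FROM authors p JOIN novels c ON c.author_id = p.id

Result:
id | name   | sales
---+--------+------
1  | Atwood | 42797
2  | Austen | 68597
3  | Asimov | 72571
4  | Borges | 29375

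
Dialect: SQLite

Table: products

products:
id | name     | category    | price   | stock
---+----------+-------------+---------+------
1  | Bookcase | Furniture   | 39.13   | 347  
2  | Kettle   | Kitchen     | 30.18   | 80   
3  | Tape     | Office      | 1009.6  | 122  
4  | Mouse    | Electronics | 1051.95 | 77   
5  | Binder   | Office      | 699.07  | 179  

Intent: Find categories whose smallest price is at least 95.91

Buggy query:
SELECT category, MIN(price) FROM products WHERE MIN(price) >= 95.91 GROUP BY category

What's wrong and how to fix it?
Bug: MIN() in WHERE is a misuse of aggregate

Fix: Use HAVING for the per-group MIN condition

Corrected query:
SELECT category, MIN(price) FROM products GROUP BY category HAVING MIN(price) >= 95.91

Result:
category    | MIN(price)
------------+-----------
Electronics | 1051.95   
Office      | 699.07    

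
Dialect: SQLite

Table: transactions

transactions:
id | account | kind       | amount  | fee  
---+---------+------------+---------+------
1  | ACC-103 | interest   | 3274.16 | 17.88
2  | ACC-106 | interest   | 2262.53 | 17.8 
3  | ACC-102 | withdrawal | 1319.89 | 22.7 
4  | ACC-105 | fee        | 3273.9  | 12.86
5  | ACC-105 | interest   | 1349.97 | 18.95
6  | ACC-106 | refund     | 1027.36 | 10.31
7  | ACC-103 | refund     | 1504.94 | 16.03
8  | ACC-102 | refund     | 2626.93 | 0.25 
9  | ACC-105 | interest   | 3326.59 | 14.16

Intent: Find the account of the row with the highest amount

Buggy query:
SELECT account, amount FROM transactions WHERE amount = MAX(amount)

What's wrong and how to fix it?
Bug: WHERE is evaluated per row; an aggregate over the whole table isn't defined there

Fix: Use a subquery: WHERE amount = (SELECT MAX(amount) FROM transactions)

Corrected query:
SELECT account, amount FROM transactions WHERE amount = (SELECT MAX(amount) FROM transactions)

Result:
account | amount 
--------+--------
ACC-105 | 3326.59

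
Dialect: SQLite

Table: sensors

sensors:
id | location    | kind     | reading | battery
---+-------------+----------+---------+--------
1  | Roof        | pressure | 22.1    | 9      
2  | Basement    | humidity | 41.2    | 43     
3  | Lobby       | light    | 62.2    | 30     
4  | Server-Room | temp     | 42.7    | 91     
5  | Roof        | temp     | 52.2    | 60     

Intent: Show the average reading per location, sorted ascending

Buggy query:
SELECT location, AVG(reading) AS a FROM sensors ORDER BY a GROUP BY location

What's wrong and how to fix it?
Bug: ORDER BY appears before GROUP BY; SQL clause order requires GROUP BY first

Fix: Reorder: SELECT … FROM … GROUP BY … ORDER BY …

Corrected query:
SELECT location, AVG(reading) AS a FROM sensors GROUP BY location ORDER BY a

Result:
location    | a    
------------+------
Roof        | 37.15
Basement    | 41.2 
Server-Room | 42.7 
Lobby       | 62.2 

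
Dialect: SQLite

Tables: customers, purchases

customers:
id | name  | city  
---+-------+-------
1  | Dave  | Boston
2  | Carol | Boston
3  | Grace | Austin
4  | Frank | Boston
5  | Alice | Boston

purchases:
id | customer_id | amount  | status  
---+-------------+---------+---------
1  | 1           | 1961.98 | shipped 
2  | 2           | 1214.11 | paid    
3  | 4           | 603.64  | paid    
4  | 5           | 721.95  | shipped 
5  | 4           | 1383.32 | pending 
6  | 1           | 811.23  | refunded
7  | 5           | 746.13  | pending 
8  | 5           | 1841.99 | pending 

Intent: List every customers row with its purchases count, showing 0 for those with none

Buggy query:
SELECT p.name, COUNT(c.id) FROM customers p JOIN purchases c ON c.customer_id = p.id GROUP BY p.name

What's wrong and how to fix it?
Bug: An inner join excludes parents with zero children

Fix: Use LEFT JOIN so parents without children still appear (COUNT(c.id) gives 0)

Corrected query:
SELECT p.name, COUNT(c.id) FROM customers p LEFT JOIN purchases c ON c.customer_id = p.id GROUP BY p.name

Result:
name  | COUNT(c.id)
------+------------
Alice | 3          
Carol | 1          
Dave  | 2          
Frank | 2          
Grace | 0          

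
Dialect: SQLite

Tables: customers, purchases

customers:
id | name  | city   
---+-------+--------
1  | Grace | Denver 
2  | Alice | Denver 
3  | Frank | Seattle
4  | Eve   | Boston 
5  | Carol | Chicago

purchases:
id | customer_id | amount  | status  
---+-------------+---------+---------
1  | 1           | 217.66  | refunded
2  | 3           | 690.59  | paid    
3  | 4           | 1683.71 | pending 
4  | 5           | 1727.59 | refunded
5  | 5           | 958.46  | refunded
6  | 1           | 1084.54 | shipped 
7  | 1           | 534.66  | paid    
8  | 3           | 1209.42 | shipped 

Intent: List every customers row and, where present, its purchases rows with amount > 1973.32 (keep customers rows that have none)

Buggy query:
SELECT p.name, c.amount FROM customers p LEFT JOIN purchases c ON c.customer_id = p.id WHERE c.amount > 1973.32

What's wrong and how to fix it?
Bug: A WHERE condition on the right-hand table after LEFT JOIN drops unmatched parents

Fix: Put 'c.amount > 1973.32' in the JOIN's ON clause instead of WHERE

Corrected query:
SELECT p.name, c.amount FROM customers p LEFT JOIN purchases c ON c.customer_id = p.id AND c.amount > 1973.32

Result:
name  | amount
------+-------
Grace | NULL  
Alice | NULL  
Frank | NULL  
Eve   | NULL  
Carol | NULL  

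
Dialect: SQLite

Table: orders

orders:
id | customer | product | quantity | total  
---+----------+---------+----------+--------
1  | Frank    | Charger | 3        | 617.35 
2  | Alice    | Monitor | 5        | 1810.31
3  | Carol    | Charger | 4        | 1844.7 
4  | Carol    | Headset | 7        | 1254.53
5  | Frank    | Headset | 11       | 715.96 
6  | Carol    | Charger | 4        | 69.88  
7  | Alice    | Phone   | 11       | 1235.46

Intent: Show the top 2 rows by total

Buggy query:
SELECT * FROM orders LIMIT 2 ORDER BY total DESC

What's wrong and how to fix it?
Bug: LIMIT must come after ORDER BY

Fix: Sort with ORDER BY, then apply LIMIT

Corrected query:
SELECT * FROM orders ORDER BY total DESC LIMIT 2

Result:
id | customer | product | quantity | total  
---+----------+---------+----------+--------
3  | Carol    | Charger | 4        | 1844.7 
2  | Alice    | Monitor | 5        | 1810.31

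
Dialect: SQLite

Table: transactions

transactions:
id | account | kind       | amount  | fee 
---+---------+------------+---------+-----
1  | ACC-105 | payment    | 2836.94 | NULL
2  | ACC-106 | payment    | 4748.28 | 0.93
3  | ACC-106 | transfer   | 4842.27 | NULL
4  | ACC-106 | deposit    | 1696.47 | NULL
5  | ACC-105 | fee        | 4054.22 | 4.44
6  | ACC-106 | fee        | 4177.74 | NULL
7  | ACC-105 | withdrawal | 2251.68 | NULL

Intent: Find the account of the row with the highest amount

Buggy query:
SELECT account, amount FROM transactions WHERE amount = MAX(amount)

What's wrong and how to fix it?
Bug: WHERE is evaluated per row; an aggregate over the whole table isn't defined there

Fix: Wrap MAX in a scalar subquery so WHERE compares against a single value

Corrected query:
SELECT account, amount FROM transactions WHERE amount = (SELECT MAX(amount) FROM transactions)

Result:
account | amount 
--------+--------
ACC-106 | 4842.27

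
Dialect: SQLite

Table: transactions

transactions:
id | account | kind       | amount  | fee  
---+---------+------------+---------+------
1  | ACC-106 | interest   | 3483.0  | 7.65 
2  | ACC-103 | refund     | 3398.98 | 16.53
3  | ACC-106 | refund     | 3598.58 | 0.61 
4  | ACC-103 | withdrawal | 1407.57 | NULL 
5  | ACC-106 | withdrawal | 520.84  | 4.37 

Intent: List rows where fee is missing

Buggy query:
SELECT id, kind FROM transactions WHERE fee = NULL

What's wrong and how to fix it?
Bug: Comparing to NULL with '=' never matches; NULL = NULL is unknown, not true

Fix: Use IS NULL to test for NULL

Corrected query:
SELECT id, kind FROM transactions WHERE fee IS NULL

Result:
id | kind      
---+-----------
4  | withdrawal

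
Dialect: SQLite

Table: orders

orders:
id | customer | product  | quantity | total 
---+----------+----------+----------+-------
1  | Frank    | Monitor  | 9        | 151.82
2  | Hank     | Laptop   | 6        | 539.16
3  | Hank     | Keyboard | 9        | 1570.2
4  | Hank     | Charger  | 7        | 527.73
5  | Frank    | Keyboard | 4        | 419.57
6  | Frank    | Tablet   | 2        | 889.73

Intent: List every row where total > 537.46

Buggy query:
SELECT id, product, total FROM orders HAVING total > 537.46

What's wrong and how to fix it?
Bug: HAVING filters the output of aggregation, but this query has no GROUP BY and no aggregate functions, so SQLite rejects it (HAVING clause on a non-aggregate query); the condition here is per row

Fix: Replace HAVING with WHERE since the condition applies to individual rows

Corrected query:
SELECT id, product, total FROM orders WHERE total > 537.46

Result:
id | product  | total 
---+----------+-------
2  | Laptop   | 539.16
3  | Keyboard | 1570.2
6  | Tablet   | 889.73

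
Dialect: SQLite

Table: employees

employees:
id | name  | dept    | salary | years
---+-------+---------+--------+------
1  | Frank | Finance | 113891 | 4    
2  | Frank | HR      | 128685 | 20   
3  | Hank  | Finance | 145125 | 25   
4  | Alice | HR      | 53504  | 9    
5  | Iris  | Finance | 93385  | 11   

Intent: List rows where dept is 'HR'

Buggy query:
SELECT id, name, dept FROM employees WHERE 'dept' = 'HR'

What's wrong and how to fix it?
Bug: Single quotes denote string literals in SQL; the column name is being compared as a constant string

Fix: Reference the column as dept without single quotes

Corrected query:
SELECT id, name, dept FROM employees WHERE dept = 'HR'

Result:
id | name  | dept
---+-------+-----
2  | Frank | HR  
4  | Alice | HR  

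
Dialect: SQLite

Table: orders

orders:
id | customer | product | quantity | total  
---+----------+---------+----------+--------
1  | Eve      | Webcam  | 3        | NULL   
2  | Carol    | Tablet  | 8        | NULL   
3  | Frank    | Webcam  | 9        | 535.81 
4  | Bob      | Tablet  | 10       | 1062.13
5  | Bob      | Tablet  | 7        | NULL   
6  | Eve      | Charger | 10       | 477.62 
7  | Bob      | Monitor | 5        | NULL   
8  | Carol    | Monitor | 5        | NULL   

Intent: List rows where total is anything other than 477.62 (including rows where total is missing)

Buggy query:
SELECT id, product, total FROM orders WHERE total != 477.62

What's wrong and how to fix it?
Bug: Inequality against NULL is unknown, not true; rows with NULL are dropped

Fix: Add an explicit OR total IS NULL to include the missing-value rows

Corrected query:
SELECT id, product, total FROM orders WHERE total != 477.62 OR total IS NULL

Result:
id | product | total  
---+---------+--------
1  | Webcam  | NULL   
2  | Tablet  | NULL   
3  | Webcam  | 535.81 
4  | Tablet  | 1062.13
5  | Tablet  | NULL   
7  | Monitor | NULL   
8  | Monitor | NULL   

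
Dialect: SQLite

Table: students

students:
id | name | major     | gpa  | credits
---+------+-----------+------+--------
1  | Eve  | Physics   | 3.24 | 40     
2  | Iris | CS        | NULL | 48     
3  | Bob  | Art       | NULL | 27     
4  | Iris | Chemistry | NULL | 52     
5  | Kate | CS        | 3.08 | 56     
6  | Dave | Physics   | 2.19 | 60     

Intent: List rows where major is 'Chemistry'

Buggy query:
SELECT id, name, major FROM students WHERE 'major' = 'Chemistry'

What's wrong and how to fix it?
Bug: 'major' in single quotes is a string literal, not the column; the comparison is literal-vs-literal and never true

Fix: Reference the column as major without single quotes

Corrected query:
SELECT id, name, major FROM students WHERE major = 'Chemistry'

Result:
id | name | major    
---+------+----------
4  | Iris | Chemistry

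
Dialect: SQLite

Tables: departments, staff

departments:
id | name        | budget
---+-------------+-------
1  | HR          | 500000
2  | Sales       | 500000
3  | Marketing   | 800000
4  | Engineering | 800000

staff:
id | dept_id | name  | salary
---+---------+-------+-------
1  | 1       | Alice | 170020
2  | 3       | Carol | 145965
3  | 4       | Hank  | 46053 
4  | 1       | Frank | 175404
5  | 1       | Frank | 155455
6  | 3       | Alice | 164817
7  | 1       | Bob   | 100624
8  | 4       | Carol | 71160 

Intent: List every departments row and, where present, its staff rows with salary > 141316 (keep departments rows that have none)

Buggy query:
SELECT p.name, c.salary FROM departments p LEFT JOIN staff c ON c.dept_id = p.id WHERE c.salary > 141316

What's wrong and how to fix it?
Bug: A WHERE condition on the right-hand table after LEFT JOIN drops unmatched parents

Fix: Put 'c.salary > 141316' in the JOIN's ON clause instead of WHERE

Corrected query:
SELECT p.name, c.salary FROM departments p LEFT JOIN staff c ON c.dept_id = p.id AND c.salary > 141316

Result:
name        | salary
------------+-------
HR          | 155455
HR          | 170020
HR          | 175404
Sales       | NULL  
Marketing   | 145965
Marketing   | 164817
Engineering | NULL  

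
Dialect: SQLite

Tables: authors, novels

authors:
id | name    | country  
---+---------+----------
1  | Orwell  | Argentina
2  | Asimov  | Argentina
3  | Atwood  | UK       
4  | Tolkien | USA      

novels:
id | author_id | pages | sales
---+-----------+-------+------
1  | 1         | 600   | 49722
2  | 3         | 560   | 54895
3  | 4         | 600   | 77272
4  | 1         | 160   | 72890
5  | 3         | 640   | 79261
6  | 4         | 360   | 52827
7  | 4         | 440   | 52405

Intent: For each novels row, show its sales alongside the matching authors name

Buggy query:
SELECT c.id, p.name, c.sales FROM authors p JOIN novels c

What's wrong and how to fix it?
Bug: JOIN with no ON clause produces a cartesian product; every novels row pairs with every authors row

Fix: Add ON c.author_id = p.id to the JOIN

Corrected query:
SELECT c.id, p.name, c.sales FROM authors p JOIN novels c ON c.author_id = p.id

Result:
id | name    | sales
---+---------+------
1  | Orwell  | 49722
2  | Atwood  | 54895
3  | Tolkien | 77272
4  | Orwell  | 72890
5  | Atwood  | 79261
6  | Tolkien | 52827
7  | Tolkien | 52405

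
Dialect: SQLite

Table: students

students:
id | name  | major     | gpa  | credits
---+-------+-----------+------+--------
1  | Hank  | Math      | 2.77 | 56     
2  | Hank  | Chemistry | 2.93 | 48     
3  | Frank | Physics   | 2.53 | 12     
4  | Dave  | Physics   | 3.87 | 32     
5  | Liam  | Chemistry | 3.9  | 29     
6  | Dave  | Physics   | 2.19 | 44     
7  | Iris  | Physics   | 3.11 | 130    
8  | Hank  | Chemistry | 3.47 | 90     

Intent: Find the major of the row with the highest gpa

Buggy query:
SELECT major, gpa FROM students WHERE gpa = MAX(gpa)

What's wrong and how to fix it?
Bug: WHERE is evaluated per row; an aggregate over the whole table isn't defined there

Fix: Wrap MAX in a scalar subquery so WHERE compares against a single value

Corrected query:
SELECT major, gpa FROM students WHERE gpa = (SELECT MAX(gpa) FROM students)

Result:
major     | gpa
----------+----
Chemistry | 3.9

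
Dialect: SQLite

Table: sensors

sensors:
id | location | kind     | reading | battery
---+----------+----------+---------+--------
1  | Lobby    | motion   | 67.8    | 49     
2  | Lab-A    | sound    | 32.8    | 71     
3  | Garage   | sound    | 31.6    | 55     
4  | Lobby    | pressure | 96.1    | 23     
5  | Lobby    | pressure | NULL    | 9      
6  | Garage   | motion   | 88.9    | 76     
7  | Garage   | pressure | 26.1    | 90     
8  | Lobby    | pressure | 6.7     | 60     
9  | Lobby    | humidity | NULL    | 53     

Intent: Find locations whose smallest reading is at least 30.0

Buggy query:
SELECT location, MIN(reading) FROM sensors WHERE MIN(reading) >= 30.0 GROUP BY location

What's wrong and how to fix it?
Bug: MIN() in WHERE is a misuse of aggregate

Fix: Use HAVING for the per-group MIN condition

Corrected query:
SELECT location, MIN(reading) FROM sensors GROUP BY location HAVING MIN(reading) >= 30.0

Result:
location | MIN(reading)
---------+-------------
Lab-A    | 32.8        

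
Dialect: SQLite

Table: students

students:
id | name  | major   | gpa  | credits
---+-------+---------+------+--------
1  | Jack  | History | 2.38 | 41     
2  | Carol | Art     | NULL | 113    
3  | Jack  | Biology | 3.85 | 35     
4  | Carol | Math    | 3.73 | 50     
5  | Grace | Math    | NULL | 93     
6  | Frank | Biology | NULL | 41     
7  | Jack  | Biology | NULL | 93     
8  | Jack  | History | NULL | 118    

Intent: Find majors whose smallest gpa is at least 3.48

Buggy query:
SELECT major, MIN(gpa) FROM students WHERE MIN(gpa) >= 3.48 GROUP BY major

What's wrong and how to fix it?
Bug: Aggregates like MIN are computed per group after WHERE runs

Fix: Use HAVING for the per-group MIN condition

Corrected query:
SELECT major, MIN(gpa) FROM students GROUP BY major HAVING MIN(gpa) >= 3.48

Result:
major   | MIN(gpa)
--------+---------
Biology | 3.85    
Math    | 3.73    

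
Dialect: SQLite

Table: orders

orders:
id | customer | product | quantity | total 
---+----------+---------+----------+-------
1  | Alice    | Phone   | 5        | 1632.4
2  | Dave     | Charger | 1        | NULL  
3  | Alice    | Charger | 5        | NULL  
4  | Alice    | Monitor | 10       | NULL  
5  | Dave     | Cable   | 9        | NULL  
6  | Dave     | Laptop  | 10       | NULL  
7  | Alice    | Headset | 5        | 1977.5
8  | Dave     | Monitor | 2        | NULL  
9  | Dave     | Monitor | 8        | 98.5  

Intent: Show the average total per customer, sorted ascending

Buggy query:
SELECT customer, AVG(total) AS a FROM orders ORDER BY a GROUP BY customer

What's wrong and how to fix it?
Bug: GROUP BY must precede ORDER BY

Fix: Reorder: SELECT … FROM … GROUP BY … ORDER BY …

Corrected query:
SELECT customer, AVG(total) AS a FROM orders GROUP BY customer ORDER BY a

Result:
customer | a      
---------+--------
Dave     | 98.5   
Alice    | 1804.95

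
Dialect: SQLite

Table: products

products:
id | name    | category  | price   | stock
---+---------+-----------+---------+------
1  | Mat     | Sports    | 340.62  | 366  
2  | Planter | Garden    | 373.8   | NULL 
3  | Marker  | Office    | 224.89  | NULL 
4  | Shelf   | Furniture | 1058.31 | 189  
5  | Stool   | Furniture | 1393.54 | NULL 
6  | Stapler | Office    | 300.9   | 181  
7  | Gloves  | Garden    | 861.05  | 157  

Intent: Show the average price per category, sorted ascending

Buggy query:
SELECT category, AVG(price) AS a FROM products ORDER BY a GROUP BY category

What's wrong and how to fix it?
Bug: ORDER BY appears before GROUP BY; SQL clause order requires GROUP BY first

Fix: Reorder: SELECT … FROM … GROUP BY … ORDER BY …

Corrected query:
SELECT category, AVG(price) AS a FROM products GROUP BY category ORDER BY a

Result:
category  | a       
----------+---------
Office    | 262.895 
Sports    | 340.62  
Garden    | 617.425 
Furniture | 1225.925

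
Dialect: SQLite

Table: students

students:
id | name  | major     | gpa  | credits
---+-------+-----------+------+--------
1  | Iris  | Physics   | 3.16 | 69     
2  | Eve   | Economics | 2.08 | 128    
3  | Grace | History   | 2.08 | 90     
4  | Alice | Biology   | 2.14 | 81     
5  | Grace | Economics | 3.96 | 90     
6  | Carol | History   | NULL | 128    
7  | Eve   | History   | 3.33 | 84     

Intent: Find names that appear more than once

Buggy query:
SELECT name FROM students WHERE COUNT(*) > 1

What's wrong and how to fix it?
Bug: WHERE can't reference COUNT(*); aggregates are computed after WHERE

Fix: Group first, then use HAVING for the count condition

Corrected query:
SELECT name FROM students GROUP BY name HAVING COUNT(*) > 1

Result:
name 
-----
Eve  
Grace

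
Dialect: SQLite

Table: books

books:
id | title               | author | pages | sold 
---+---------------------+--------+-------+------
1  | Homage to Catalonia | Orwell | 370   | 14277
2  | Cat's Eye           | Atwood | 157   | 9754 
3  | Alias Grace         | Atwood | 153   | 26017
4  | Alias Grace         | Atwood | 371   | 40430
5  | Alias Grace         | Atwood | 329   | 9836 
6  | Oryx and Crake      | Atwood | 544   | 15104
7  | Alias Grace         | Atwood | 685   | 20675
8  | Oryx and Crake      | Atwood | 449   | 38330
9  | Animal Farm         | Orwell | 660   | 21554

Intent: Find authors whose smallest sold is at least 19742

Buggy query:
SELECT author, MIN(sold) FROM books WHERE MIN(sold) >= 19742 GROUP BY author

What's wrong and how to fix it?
Bug: MIN() in WHERE is a misuse of aggregate

Fix: Use HAVING for the per-group MIN condition

Corrected query:
SELECT author, MIN(sold) FROM books GROUP BY author HAVING MIN(sold) >= 19742

Result:
(no rows)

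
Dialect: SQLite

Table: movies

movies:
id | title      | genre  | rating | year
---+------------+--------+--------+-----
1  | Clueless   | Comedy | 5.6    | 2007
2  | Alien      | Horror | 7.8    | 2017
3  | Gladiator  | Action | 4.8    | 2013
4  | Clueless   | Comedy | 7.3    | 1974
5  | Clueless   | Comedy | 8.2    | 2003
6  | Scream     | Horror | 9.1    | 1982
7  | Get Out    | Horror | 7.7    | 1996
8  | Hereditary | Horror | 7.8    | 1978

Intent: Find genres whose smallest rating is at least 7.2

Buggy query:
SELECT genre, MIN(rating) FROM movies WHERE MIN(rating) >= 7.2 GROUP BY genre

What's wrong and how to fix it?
Bug: MIN() in WHERE is a misuse of aggregate

Fix: Replace WHERE with HAVING after the GROUP BY

Corrected query:
SELECT genre, MIN(rating) FROM movies GROUP BY genre HAVING MIN(rating) >= 7.2

Result:
genre  | MIN(rating)
-------+------------
Horror | 7.7        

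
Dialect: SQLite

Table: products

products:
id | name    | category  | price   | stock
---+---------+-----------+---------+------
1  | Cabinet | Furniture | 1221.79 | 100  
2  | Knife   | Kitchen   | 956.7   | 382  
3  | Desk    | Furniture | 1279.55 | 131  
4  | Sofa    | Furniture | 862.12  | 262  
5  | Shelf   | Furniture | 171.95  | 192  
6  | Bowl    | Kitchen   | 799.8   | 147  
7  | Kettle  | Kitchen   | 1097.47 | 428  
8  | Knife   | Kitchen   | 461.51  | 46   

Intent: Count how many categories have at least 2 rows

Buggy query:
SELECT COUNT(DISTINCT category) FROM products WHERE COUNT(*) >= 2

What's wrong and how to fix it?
Bug: WHERE filters individual rows, not groups, so a group-level COUNT is invalid there

Fix: Group first with HAVING COUNT(*) >= 2, then COUNT the resulting groups

Corrected query:
SELECT COUNT(*) FROM (SELECT category FROM products GROUP BY category HAVING COUNT(*) >= 2)

Result:
COUNT(*)
--------
2       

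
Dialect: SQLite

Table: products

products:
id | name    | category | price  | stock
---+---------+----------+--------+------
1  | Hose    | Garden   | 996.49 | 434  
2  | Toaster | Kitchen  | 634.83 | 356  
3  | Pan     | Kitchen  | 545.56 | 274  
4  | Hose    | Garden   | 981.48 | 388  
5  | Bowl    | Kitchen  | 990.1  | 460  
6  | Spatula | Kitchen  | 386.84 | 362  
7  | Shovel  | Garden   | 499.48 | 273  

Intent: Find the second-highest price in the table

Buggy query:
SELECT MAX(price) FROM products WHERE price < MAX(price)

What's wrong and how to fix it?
Bug: MAX(price) on the right of the comparison is an aggregate-in-WHERE error

Fix: Put the inner MAX in a scalar subquery

Corrected query:
SELECT MAX(price) FROM products WHERE price < (SELECT MAX(price) FROM products)

Result:
MAX(price)
----------
990.1     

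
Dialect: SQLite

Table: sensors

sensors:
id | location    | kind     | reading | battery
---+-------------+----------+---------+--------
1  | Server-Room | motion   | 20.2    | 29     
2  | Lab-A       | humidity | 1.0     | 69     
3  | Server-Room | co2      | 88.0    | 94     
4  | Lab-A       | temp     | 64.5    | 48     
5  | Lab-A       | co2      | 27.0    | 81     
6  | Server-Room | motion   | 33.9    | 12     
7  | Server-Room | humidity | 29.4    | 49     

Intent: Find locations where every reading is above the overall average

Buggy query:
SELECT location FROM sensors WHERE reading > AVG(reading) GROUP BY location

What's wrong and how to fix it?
Bug: WHERE evaluates per row before aggregation, so AVG() is unavailable

Fix: Compute the overall average in a scalar subquery and compare each group's MIN against it in HAVING

Corrected query:
SELECT location FROM sensors GROUP BY location HAVING MIN(reading) > (SELECT AVG(reading) FROM sensors)

Result:
(no rows)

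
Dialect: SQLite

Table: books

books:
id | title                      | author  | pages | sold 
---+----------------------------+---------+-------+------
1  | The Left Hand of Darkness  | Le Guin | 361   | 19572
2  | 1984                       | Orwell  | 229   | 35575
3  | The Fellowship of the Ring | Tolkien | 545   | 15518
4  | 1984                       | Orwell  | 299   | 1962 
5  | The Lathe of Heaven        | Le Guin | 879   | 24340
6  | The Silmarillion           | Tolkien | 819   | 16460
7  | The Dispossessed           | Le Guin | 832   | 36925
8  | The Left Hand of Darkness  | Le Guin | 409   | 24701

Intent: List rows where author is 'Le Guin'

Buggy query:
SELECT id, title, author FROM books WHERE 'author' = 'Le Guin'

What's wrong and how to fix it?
Bug: 'author' in single quotes is a string literal, not the column; the comparison is literal-vs-literal and never true

Fix: Reference the column as author without single quotes

Corrected query:
SELECT id, title, author FROM books WHERE author = 'Le Guin'

Result:
id | title                     | author 
---+---------------------------+--------
1  | The Left Hand of Darkness | Le Guin
5  | The Lathe of Heaven       | Le Guin
7  | The Dispossessed          | Le Guin
8  | The Left Hand of Darkness | Le Guin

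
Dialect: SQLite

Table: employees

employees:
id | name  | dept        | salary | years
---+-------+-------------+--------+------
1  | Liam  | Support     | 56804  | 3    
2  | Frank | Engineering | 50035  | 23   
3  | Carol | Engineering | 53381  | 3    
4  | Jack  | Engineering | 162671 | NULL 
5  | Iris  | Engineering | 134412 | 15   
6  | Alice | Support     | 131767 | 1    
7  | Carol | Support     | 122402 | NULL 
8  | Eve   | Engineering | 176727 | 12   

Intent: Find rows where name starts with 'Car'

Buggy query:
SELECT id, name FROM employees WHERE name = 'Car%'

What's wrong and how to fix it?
Bug: Wildcards only work with LIKE; '=' treats '%' as a literal character

Fix: Use LIKE for wildcard pattern matching

Corrected query:
SELECT id, name FROM employees WHERE name LIKE 'Car%'

Result:
id | name 
---+------
3  | Carol
7  | Carol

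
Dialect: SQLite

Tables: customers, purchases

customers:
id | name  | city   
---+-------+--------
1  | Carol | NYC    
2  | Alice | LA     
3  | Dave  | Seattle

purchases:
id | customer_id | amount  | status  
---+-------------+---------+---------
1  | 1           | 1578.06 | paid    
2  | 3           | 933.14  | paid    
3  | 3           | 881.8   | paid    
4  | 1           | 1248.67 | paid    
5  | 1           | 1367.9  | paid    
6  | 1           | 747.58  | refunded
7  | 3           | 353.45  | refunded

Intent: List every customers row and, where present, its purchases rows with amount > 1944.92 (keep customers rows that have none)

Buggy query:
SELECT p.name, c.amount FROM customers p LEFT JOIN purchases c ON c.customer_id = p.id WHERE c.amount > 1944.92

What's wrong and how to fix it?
Bug: Filtering c.amount in WHERE discards the NULL rows produced by LEFT JOIN, turning it into an inner join

Fix: Put 'c.amount > 1944.92' in the JOIN's ON clause instead of WHERE

Corrected query:
SELECT p.name, c.amount FROM customers p LEFT JOIN purchases c ON c.customer_id = p.id AND c.amount > 1944.92

Result:
name  | amount
------+-------
Carol | NULL  
Alice | NULL  
Dave  | NULL  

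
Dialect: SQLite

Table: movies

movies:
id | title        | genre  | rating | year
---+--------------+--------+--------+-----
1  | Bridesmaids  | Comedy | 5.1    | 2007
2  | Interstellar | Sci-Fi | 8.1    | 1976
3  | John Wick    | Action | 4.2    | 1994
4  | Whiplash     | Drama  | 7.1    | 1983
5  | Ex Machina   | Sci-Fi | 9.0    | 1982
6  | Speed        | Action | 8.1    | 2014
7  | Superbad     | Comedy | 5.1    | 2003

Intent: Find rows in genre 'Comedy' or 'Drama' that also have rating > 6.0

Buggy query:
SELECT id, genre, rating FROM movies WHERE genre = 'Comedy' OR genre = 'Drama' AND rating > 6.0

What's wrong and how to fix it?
Bug: AND binds tighter than OR, so this parses as genre = 'Comedy' OR (genre = 'Drama' AND rating > 6.0)

Fix: Add parentheses around the OR so the AND applies to both alternatives

Corrected query:
SELECT id, genre, rating FROM movies WHERE (genre = 'Comedy' OR genre = 'Drama') AND rating > 6.0

Result:
id | genre | rating
---+-------+-------
4  | Drama | 7.1   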